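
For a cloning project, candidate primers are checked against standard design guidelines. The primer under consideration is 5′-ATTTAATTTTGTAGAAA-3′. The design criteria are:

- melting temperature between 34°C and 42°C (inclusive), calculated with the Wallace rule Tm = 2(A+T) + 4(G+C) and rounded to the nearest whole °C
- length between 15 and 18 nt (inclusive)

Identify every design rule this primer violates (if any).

Base counts: A=7, T=8, G=2, C=0 (length 17).
Tm: Tm = 2·15 + 4·2 = 38°C ✓
length: length 17 ✓

Meets all criteria.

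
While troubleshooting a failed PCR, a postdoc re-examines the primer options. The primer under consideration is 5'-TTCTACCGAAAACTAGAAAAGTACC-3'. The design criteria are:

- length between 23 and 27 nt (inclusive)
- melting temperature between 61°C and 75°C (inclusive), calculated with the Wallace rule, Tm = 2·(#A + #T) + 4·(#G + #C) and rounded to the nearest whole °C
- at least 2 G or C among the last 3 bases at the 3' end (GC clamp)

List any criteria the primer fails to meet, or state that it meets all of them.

Meets all criteria.

Base counts: A=11, T=5, G=3, C=6 (length 25).
length: length 25 ✓
Tm: Tm = 2·16 + 4·9 = 68°C ✓
GC clamp: 3' end ACC has 2 G/C ✓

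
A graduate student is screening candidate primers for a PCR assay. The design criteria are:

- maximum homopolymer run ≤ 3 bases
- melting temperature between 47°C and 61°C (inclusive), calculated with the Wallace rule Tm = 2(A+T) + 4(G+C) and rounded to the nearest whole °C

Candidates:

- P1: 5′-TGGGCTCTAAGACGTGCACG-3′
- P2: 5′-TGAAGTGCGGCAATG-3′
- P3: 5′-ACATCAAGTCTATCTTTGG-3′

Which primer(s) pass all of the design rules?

P1 (20 nt, A=4 T=4 G=7 C=5): longest run = 3 ✓; Tm = 2·8 + 4·12 = 64°C, outside 47–61°C ✗ — fails.
P2 (15 nt, A=4 T=3 G=6 C=2): longest run = 2 ✓; Tm = 2·7 + 4·8 = 46°C, outside 47–61°C ✗ — fails.
P3 (19 nt, A=5 T=7 G=3 C=4): longest run = 3 ✓; Tm = 2·12 + 4·7 = 52°C ✓ — passes.

P3 only.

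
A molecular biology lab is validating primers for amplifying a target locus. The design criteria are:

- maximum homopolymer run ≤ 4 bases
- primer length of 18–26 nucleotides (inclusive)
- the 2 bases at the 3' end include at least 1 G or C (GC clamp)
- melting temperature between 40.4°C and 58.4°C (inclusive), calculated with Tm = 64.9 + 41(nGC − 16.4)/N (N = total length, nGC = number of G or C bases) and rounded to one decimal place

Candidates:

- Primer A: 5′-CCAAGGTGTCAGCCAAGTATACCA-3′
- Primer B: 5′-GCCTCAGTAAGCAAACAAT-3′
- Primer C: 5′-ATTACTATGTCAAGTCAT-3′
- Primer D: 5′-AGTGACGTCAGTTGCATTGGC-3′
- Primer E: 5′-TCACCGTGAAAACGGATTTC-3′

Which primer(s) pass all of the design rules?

Primer A (24 nt, A=8 T=4 G=5 C=7): longest run = 2 ✓; length 24 ✓; 3' end CA has 1 G/C ✓; Tm = 64.9 + 41·(12 − 16.4)/24 = 57.4°C ✓ — passes.
Primer B (19 nt, A=8 T=3 G=3 C=5): longest run = 3 ✓; length 19 ✓; 3' end AT has 0 G/C, need ≥1 ✗; Tm = 64.9 + 41·(8 − 16.4)/19 = 46.8°C ✓ — fails.
Primer C (18 nt, A=6 T=7 G=2 C=3): longest run = 2 ✓; length 18 ✓; 3' end AT has 0 G/C, need ≥1 ✗; Tm = 64.9 + 41·(5 − 16.4)/18 = 38.9°C, outside 40.4–58.4°C ✗ — fails.
Primer D (21 nt, A=4 T=6 G=7 C=4): longest run = 2 ✓; length 21 ✓; 3' end GC has 2 G/C ✓; Tm = 64.9 + 41·(11 − 16.4)/21 = 54.4°C ✓ — passes.
Primer E (20 nt, A=6 T=5 G=4 C=5): longest run = 4 ✓; length 20 ✓; 3' end TC has 1 G/C ✓; Tm = 64.9 + 41·(9 − 16.4)/20 = 49.7°C ✓ — passes.

Primer A, Primer D and Primer E.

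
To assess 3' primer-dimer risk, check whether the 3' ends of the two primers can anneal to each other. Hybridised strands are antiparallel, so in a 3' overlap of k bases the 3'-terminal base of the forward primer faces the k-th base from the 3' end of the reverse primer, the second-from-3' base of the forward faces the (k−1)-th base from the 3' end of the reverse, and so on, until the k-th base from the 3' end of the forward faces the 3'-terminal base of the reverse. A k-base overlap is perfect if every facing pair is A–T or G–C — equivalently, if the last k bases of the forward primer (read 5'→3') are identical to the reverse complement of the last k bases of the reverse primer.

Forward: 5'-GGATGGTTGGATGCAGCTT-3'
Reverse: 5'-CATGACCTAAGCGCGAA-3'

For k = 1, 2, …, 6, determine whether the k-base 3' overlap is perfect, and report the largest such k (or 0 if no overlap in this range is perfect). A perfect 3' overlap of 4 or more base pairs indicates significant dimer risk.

Longest perfect overlap: 2 complementary base pairs; below the dimer-risk threshold (threshold 4).

Last 6 bases (5'→3') — forward …CAGCTT, reverse …CGCGAA.
Reverse complement of the reverse primer's last 6 bases: TTCGCG; its first k bases are the reverse complement of the reverse primer's last k bases, so a perfect k-base overlap needs the forward primer's last k bases to equal them.
Comparing (forward last k vs required): k=1: T vs T ✓; k=2: TT vs TT ✓; k=3: CTT vs TTC ✗; k=4: GCTT vs TTCG ✗; k=5: AGCTT vs TTCGC ✗; k=6: CAGCTT vs TTCGCG ✗.
Perfect overlaps at k = 1, 2; the largest is 2.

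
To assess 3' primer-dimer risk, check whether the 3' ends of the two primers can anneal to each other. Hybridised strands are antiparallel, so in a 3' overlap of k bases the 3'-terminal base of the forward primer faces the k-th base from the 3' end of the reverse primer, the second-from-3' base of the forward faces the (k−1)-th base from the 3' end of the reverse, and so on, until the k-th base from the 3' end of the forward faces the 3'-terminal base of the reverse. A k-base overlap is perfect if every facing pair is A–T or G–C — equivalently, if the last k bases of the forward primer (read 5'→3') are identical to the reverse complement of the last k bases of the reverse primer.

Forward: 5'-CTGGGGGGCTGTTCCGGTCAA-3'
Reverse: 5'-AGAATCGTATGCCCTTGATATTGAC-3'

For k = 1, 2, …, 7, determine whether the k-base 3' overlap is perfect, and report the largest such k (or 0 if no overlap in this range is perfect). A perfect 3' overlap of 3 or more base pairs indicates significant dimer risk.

Last 7 bases (5'→3') — forward …CGGTCAA, reverse …TATTGAC.
Reverse complement of the reverse primer's last 7 bases: GTCAATA; its first k bases are the reverse complement of the reverse primer's last k bases, so a perfect k-base overlap needs the forward primer's last k bases to equal them.
Comparing (forward last k vs required): k=1: A vs G ✗; k=2: AA vs GT ✗; k=3: CAA vs GTC ✗; k=4: TCAA vs GTCA ✗; k=5: GTCAA vs GTCAA ✓; k=6: GGTCAA vs GTCAAT ✗; k=7: CGGTCAA vs GTCAATA ✗.
Only k = 5 is perfect, so the longest perfect 3' overlap is 5.

Longest perfect overlap: 5 complementary base pairs; significant dimer risk (threshold 3).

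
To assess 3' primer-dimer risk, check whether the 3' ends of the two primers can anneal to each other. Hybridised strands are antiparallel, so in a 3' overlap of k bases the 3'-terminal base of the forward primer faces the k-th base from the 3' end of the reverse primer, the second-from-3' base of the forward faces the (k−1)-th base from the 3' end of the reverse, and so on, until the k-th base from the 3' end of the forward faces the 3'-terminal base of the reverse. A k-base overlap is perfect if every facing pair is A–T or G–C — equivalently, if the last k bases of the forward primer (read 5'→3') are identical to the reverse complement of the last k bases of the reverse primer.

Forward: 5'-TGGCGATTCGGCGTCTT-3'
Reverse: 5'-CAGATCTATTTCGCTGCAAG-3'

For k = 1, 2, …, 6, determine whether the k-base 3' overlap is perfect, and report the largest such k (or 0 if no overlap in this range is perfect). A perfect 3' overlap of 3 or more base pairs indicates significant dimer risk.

Last 6 bases (5'→3') — forward …CGTCTT, reverse …TGCAAG.
Reverse complement of the reverse primer's last 6 bases: CTTGCA; its first k bases are the reverse complement of the reverse primer's last k bases, so a perfect k-base overlap needs the forward primer's last k bases to equal them.
Comparing (forward last k vs required): k=1: T vs C ✗; k=2: TT vs CT ✗; k=3: CTT vs CTT ✓; k=4: TCTT vs CTTG ✗; k=5: GTCTT vs CTTGC ✗; k=6: CGTCTT vs CTTGCA ✗.
Only k = 3 is perfect, so the longest perfect 3' overlap is 3.

Longest perfect overlap: 3 complementary base pairs; significant dimer risk (threshold 3).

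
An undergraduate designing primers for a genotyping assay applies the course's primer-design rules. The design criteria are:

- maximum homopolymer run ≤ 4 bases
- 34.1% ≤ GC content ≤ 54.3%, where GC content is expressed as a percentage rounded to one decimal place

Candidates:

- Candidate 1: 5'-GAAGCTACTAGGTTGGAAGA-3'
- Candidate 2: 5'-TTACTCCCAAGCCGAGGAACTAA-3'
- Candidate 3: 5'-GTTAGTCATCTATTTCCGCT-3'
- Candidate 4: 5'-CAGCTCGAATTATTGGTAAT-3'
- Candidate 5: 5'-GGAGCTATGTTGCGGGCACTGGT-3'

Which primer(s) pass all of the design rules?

Candidate 1, Candidate 2, Candidate 3 and Candidate 4.

Candidate 1 (20 nt, A=7 T=4 G=7 C=2): longest run = 2 ✓; GC 9/20 = 45.0% ✓ — passes.
Candidate 2 (23 nt, A=8 T=4 G=4 C=7): longest run = 3 ✓; GC 11/23 = 47.8% ✓ — passes.
Candidate 3 (20 nt, A=3 T=9 G=3 C=5): longest run = 3 ✓; GC 8/20 = 40.0% ✓ — passes.
Candidate 4 (20 nt, A=6 T=7 G=4 C=3): longest run = 2 ✓; GC 7/20 = 35.0% ✓ — passes.
Candidate 5 (23 nt, A=3 T=6 G=10 C=4): longest run = 3 ✓; GC 14/23 = 60.9%, outside 34.1–54.3% ✗ — fails.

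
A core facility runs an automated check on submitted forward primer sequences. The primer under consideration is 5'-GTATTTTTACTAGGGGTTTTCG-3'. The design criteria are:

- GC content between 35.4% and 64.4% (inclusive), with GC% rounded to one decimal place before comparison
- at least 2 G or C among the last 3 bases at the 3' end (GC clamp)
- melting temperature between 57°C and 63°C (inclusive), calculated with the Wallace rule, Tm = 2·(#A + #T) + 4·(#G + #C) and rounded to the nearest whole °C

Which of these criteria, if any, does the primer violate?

Base counts: A=3, T=11, G=6, C=2 (length 22).
GC content: GC 8/22 = 36.4% ✓
GC clamp: 3' end TCG has 2 G/C ✓
Tm: Tm = 2·14 + 4·8 = 60°C ✓

Meets all criteria.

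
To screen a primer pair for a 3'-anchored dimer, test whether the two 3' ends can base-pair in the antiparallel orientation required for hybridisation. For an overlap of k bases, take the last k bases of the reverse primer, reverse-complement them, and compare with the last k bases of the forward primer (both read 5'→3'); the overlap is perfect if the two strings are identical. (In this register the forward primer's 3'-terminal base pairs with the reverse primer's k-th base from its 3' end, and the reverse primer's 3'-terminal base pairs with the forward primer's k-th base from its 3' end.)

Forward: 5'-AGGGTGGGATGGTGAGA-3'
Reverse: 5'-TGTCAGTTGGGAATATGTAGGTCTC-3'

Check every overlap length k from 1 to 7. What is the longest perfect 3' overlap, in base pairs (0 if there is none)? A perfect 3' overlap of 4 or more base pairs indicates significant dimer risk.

Last 7 bases (5'→3') — forward …GGTGAGA, reverse …AGGTCTC.
Reverse complement of the reverse primer's last 7 bases: GAGACCT; its first k bases are the reverse complement of the reverse primer's last k bases, so a perfect k-base overlap needs the forward primer's last k bases to equal them.
Comparing (forward last k vs required): k=1: A vs G ✗; k=2: GA vs GA ✓; k=3: AGA vs GAG ✗; k=4: GAGA vs GAGA ✓; k=5: TGAGA vs GAGAC ✗; k=6: GTGAGA vs GAGACC ✗; k=7: GGTGAGA vs GAGACCT ✗.
Perfect overlaps at k = 2, 4; the largest is 4.

Longest perfect overlap: 4 complementary base pairs; significant dimer risk (threshold 4).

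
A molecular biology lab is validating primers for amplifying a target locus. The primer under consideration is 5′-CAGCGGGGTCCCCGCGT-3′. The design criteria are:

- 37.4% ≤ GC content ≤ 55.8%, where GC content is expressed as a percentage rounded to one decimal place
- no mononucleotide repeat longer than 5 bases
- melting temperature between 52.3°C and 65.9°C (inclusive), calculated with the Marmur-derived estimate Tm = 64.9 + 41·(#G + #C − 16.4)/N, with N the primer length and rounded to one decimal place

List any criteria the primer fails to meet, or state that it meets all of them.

Fails: GC content.

Base counts: A=1, T=2, G=7, C=7 (length 17).
GC content: GC 14/17 = 82.4%, outside 37.4–55.8% ✗
homopolymer run: longest run = 4 ✓
Tm: Tm = 64.9 + 41·(14 − 16.4)/17 = 59.1°C ✓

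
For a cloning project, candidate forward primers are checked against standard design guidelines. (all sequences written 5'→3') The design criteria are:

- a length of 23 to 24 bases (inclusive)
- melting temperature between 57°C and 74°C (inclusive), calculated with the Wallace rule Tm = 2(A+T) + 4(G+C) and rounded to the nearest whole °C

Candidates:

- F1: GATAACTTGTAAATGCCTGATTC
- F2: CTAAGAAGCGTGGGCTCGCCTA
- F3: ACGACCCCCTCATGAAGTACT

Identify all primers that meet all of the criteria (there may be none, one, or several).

F1 (23 nt, A=7 T=8 G=4 C=4): length 23 ✓; Tm = 2·15 + 4·8 = 62°C ✓ — passes.
F2 (22 nt, A=5 T=4 G=7 C=6): length 22, outside 23–24 ✗; Tm = 2·9 + 4·13 = 70°C ✓ — fails.
F3 (21 nt, A=6 T=4 G=3 C=8): length 21, outside 23–24 ✗; Tm = 2·10 + 4·11 = 64°C ✓ — fails.

F1 only.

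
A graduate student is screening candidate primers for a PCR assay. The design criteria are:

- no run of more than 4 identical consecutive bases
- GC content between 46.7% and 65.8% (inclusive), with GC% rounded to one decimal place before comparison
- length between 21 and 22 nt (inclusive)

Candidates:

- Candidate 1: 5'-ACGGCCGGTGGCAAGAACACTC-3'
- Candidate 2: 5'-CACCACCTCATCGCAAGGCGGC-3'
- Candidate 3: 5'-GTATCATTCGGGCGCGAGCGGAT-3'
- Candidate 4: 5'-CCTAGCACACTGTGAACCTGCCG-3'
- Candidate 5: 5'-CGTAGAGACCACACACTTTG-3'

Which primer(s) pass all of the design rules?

Candidate 1 only.

Candidate 1 (22 nt, A=6 T=2 G=7 C=7): longest run = 2 ✓; GC 14/22 = 63.6% ✓; length 22 ✓ — passes.
Candidate 2 (22 nt, A=5 T=2 G=5 C=10): longest run = 2 ✓; GC 15/22 = 68.2%, outside 46.7–65.8% ✗; length 22 ✓ — fails.
Candidate 3 (23 nt, A=4 T=5 G=9 C=5): longest run = 3 ✓; GC 14/23 = 60.9% ✓; length 23, outside 21–22 ✗ — fails.
Candidate 4 (23 nt, A=5 T=4 G=5 C=9): longest run = 2 ✓; GC 14/23 = 60.9% ✓; length 23, outside 21–22 ✗ — fails.
Candidate 5 (20 nt, A=6 T=4 G=4 C=6): longest run = 3 ✓; GC 10/20 = 50.0% ✓; length 20, outside 21–22 ✗ — fails.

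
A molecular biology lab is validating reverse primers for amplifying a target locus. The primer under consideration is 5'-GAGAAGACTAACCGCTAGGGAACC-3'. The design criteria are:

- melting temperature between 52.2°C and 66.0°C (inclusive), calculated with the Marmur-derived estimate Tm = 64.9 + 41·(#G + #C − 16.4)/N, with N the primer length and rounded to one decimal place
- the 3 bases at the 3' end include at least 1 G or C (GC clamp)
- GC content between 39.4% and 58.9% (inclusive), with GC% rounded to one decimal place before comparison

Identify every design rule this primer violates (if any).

Meets all criteria.

Base counts: A=9, T=2, G=7, C=6 (length 24).
Tm: Tm = 64.9 + 41·(13 − 16.4)/24 = 59.1°C ✓
GC clamp: 3' end ACC has 2 G/C ✓
GC content: GC 13/24 = 54.2% ✓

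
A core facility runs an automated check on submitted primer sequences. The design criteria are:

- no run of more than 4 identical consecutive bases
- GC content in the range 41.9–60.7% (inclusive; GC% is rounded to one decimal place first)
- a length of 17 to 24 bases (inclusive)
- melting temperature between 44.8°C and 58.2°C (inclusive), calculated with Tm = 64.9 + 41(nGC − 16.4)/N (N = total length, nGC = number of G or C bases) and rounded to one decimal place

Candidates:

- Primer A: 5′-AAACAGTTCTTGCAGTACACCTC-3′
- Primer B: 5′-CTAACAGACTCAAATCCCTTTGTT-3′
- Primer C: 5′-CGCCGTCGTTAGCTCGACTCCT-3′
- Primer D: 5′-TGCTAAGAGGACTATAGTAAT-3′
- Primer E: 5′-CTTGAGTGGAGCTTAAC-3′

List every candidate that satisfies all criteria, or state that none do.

Primer A only.

Primer A (23 nt, A=7 T=6 G=3 C=7): longest run = 3 ✓; GC 10/23 = 43.5% ✓; length 23 ✓; Tm = 64.9 + 41·(10 − 16.4)/23 = 53.5°C ✓ — passes.
Primer B (24 nt, A=7 T=8 G=2 C=7): longest run = 3 ✓; GC 9/24 = 37.5%, outside 41.9–60.7% ✗; length 24 ✓; Tm = 64.9 + 41·(9 − 16.4)/24 = 52.3°C ✓ — fails.
Primer C (22 nt, A=2 T=6 G=5 C=9): longest run = 2 ✓; GC 14/22 = 63.6%, outside 41.9–60.7% ✗; length 22 ✓; Tm = 64.9 + 41·(14 − 16.4)/22 = 60.4°C, outside 44.8–58.2°C ✗ — fails.
Primer D (21 nt, A=8 T=6 G=5 C=2): longest run = 2 ✓; GC 7/21 = 33.3%, outside 41.9–60.7% ✗; length 21 ✓; Tm = 64.9 + 41·(7 − 16.4)/21 = 46.5°C ✓ — fails.
Primer E (17 nt, A=4 T=5 G=5 C=3): longest run = 2 ✓; GC 8/17 = 47.1% ✓; length 17 ✓; Tm = 64.9 + 41·(8 − 16.4)/17 = 44.6°C, outside 44.8–58.2°C ✗ — fails.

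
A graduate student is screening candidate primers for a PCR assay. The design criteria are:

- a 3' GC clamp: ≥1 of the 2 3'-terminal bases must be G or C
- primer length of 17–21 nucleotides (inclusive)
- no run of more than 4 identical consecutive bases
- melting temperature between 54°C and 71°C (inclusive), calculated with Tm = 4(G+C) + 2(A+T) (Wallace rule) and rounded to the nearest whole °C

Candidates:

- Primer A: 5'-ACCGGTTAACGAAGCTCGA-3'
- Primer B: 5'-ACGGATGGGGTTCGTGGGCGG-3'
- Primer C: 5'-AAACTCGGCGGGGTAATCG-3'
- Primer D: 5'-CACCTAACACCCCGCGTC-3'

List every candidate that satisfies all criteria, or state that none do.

Primer A (19 nt, A=6 T=3 G=5 C=5): 3' end GA has 1 G/C ✓; length 19 ✓; longest run = 2 ✓; Tm = 2·9 + 4·10 = 58°C ✓ — passes.
Primer B (21 nt, A=2 T=4 G=12 C=3): 3' end GG has 2 G/C ✓; length 21 ✓; longest run = 4 ✓; Tm = 2·6 + 4·15 = 72°C, outside 54–71°C ✗ — fails.
Primer C (19 nt, A=5 T=3 G=7 C=4): 3' end CG has 2 G/C ✓; length 19 ✓; longest run = 4 ✓; Tm = 2·8 + 4·11 = 60°C ✓ — passes.
Primer D (18 nt, A=4 T=2 G=2 C=10): 3' end TC has 1 G/C ✓; length 18 ✓; longest run = 4 ✓; Tm = 2·6 + 4·12 = 60°C ✓ — passes.

Primer A, Primer C and Primer D.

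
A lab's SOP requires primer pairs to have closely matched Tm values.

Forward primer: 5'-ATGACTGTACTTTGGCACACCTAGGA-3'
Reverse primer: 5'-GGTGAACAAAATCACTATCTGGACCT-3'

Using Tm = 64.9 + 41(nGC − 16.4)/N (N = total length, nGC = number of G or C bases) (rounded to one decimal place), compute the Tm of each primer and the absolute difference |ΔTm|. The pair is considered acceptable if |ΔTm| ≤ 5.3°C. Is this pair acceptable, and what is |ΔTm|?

Forward: G+C = 12, N = 26 → Tm = 64.9 + 41·(12 − 16.4)/26 = 58.0°C.
Reverse: G+C = 11, N = 26 → Tm = 64.9 + 41·(11 − 16.4)/26 = 56.4°C.
|ΔTm| = |58.0 − 56.4| = 1.6°C, ≤ 5.3°C.

|ΔTm| = 1.6°C; the pair is acceptable.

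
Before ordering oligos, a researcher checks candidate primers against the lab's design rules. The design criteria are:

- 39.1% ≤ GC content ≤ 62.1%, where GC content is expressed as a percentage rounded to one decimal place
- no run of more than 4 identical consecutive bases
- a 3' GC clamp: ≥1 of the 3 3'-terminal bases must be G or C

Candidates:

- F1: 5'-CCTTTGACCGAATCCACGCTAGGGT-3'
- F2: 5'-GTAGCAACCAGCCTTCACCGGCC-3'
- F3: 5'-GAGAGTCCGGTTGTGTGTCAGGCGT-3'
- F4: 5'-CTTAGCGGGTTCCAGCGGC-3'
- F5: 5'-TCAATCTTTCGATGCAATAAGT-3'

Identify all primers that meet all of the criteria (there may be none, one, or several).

F1 and F3.

F1 (25 nt, A=5 T=6 G=6 C=8): GC 14/25 = 56.0% ✓; longest run = 3 ✓; 3' end GGT has 2 G/C ✓ — passes.
F2 (23 nt, A=5 T=3 G=5 C=10): GC 15/23 = 65.2%, outside 39.1–62.1% ✗; longest run = 2 ✓; 3' end GCC has 3 G/C ✓ — fails.
F3 (25 nt, A=3 T=7 G=11 C=4): GC 15/25 = 60.0% ✓; longest run = 2 ✓; 3' end CGT has 2 G/C ✓ — passes.
F4 (19 nt, A=2 T=4 G=7 C=6): GC 13/19 = 68.4%, outside 39.1–62.1% ✗; longest run = 3 ✓; 3' end GGC has 3 G/C ✓ — fails.
F5 (22 nt, A=7 T=8 G=3 C=4): GC 7/22 = 31.8%, outside 39.1–62.1% ✗; longest run = 3 ✓; 3' end AGT has 1 G/C ✓ — fails.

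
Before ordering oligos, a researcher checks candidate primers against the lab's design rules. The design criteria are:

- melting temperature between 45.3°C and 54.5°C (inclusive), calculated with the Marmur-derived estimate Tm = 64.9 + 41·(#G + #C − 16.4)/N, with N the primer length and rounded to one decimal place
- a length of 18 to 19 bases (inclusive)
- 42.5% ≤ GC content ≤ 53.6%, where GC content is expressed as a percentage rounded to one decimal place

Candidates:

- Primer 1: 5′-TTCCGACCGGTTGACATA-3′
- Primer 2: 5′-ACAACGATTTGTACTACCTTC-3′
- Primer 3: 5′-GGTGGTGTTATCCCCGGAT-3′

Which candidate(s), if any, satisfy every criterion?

Primer 1 (18 nt, A=4 T=5 G=4 C=5): Tm = 64.9 + 41·(9 − 16.4)/18 = 48.0°C ✓; length 18 ✓; GC 9/18 = 50.0% ✓ — passes.
Primer 2 (21 nt, A=6 T=7 G=2 C=6): Tm = 64.9 + 41·(8 − 16.4)/21 = 48.5°C ✓; length 21, outside 18–19 ✗; GC 8/21 = 38.1%, outside 42.5–53.6% ✗ — fails.
Primer 3 (19 nt, A=2 T=6 G=7 C=4): Tm = 64.9 + 41·(11 − 16.4)/19 = 53.2°C ✓; length 19 ✓; GC 11/19 = 57.9%, outside 42.5–53.6% ✗ — fails.

Primer 1 only.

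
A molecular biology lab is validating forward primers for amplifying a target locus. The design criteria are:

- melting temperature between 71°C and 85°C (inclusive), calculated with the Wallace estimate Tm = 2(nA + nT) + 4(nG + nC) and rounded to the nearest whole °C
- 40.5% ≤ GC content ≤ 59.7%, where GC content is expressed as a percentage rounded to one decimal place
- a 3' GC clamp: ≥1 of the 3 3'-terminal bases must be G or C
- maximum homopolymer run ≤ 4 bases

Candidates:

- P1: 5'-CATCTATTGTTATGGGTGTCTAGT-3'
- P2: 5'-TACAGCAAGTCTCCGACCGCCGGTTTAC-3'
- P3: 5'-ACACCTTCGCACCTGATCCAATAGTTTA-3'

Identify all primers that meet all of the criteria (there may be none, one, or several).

None of the candidates satisfy all criteria.

P1 (24 nt, A=4 T=11 G=6 C=3): Tm = 2·15 + 4·9 = 66°C, outside 71–85°C ✗; GC 9/24 = 37.5%, outside 40.5–59.7% ✗; 3' end AGT has 1 G/C ✓; longest run = 3 ✓ — fails.
P2 (28 nt, A=6 T=6 G=6 C=10): Tm = 2·12 + 4·16 = 88°C, outside 71–85°C ✗; GC 16/28 = 57.1% ✓; 3' end TAC has 1 G/C ✓; longest run = 3 ✓ — fails.
P3 (28 nt, A=8 T=8 G=3 C=9): Tm = 2·16 + 4·12 = 80°C ✓; GC 12/28 = 42.9% ✓; 3' end TTA has 0 G/C, need ≥1 ✗; longest run = 3 ✓ — fails.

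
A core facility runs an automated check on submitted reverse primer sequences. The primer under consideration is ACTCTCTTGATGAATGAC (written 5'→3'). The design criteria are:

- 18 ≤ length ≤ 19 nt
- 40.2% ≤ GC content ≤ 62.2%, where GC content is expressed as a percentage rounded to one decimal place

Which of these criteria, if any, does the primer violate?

Base counts: A=5, T=6, G=3, C=4 (length 18).
length: length 18 ✓
GC content: GC 7/18 = 38.9%, outside 40.2–62.2% ✗

Fails: GC content.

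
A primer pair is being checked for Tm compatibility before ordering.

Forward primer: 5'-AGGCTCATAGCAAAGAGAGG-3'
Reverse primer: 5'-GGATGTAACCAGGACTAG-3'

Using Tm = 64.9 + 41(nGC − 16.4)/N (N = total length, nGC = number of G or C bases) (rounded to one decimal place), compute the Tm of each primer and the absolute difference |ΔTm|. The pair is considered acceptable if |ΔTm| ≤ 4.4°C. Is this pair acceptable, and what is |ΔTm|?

Forward: G+C = 10, N = 20 → Tm = 64.9 + 41·(10 − 16.4)/20 = 51.8°C.
Reverse: G+C = 9, N = 18 → Tm = 64.9 + 41·(9 − 16.4)/18 = 48.0°C.
|ΔTm| = |51.8 − 48.0| = 3.8°C, ≤ 4.4°C.

|ΔTm| = 3.8°C; the pair is acceptable.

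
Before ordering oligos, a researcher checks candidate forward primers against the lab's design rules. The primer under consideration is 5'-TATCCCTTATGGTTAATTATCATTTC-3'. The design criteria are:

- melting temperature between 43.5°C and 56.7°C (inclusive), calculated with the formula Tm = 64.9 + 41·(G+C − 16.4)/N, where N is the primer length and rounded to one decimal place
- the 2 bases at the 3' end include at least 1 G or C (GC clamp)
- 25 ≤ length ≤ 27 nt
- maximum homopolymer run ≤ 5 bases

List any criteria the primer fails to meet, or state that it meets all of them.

Meets all criteria.

Base counts: A=6, T=13, G=2, C=5 (length 26).
Tm: Tm = 64.9 + 41·(7 − 16.4)/26 = 50.1°C ✓
GC clamp: 3' end TC has 1 G/C ✓
length: length 26 ✓
homopolymer run: longest run = 3 ✓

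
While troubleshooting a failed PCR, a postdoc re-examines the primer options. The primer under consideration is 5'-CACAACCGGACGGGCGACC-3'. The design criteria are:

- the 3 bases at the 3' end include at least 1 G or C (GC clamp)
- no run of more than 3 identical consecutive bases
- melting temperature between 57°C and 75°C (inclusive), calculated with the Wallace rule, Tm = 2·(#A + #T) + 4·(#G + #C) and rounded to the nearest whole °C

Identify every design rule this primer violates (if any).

Base counts: A=5, T=0, G=6, C=8 (length 19).
GC clamp: 3' end ACC has 2 G/C ✓
homopolymer run: longest run = 3 ✓
Tm: Tm = 2·5 + 4·14 = 66°C ✓

Meets all criteria.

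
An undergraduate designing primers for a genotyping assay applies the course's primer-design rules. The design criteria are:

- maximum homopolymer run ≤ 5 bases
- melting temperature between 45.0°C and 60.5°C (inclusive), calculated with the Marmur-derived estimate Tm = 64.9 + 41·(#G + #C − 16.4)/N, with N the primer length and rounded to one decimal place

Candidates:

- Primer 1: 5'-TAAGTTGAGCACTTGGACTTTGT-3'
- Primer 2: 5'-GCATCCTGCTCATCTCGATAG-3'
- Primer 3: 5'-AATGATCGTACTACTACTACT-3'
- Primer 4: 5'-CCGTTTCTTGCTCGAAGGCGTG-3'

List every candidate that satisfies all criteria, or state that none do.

Primer 1 (23 nt, A=5 T=9 G=6 C=3): longest run = 3 ✓; Tm = 64.9 + 41·(9 − 16.4)/23 = 51.7°C ✓ — passes.
Primer 2 (21 nt, A=4 T=6 G=4 C=7): longest run = 2 ✓; Tm = 64.9 + 41·(11 − 16.4)/21 = 54.4°C ✓ — passes.
Primer 3 (21 nt, A=7 T=7 G=2 C=5): longest run = 2 ✓; Tm = 64.9 + 41·(7 − 16.4)/21 = 46.5°C ✓ — passes.
Primer 4 (22 nt, A=2 T=7 G=7 C=6): longest run = 3 ✓; Tm = 64.9 + 41·(13 − 16.4)/22 = 58.6°C ✓ — passes.

Primer 1, Primer 2, Primer 3 and Primer 4.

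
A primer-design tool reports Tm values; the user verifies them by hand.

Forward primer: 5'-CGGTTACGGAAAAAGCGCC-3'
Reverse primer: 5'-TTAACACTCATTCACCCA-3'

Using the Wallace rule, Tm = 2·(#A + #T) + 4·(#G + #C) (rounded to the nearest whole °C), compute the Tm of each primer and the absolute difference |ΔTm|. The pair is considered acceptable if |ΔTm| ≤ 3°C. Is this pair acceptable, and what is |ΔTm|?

|ΔTm| = 10°C; the pair is not acceptable.

Forward: A=6 T=2 G=6 C=5 → Tm = 2·8 + 4·11 = 60°C.
Reverse: A=6 T=5 G=0 C=7 → Tm = 2·11 + 4·7 = 50°C.
|ΔTm| = |60 − 50| = 10°C, > 3°C.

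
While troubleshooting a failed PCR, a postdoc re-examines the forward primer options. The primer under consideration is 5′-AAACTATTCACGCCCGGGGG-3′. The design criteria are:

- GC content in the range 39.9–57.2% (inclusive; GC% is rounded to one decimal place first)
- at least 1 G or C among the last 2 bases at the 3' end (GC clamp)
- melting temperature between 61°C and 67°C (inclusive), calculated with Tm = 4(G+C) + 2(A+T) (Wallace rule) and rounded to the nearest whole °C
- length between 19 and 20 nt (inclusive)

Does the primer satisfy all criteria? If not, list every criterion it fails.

Fails: GC content.

Base counts: A=5, T=3, G=6, C=6 (length 20).
GC content: GC 12/20 = 60.0%, outside 39.9–57.2% ✗
GC clamp: 3' end GG has 2 G/C ✓
Tm: Tm = 2·8 + 4·12 = 64°C ✓
length: length 20 ✓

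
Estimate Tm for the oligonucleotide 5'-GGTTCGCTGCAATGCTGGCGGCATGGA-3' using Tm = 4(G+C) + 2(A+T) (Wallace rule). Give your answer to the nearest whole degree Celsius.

88°C

Base counts: A=4, T=6, G=11, C=6 (length 27).
Tm = 2·(4+6) + 4·(11+6) = 2·10 + 4·17 = 20 + 68 = 88°C.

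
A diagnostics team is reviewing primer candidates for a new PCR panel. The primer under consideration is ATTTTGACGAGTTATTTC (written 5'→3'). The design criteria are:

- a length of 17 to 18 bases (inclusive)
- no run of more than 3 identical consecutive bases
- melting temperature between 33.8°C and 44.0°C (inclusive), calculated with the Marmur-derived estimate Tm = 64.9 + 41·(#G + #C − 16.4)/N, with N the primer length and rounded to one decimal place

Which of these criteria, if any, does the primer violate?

Fails: homopolymer run.

Base counts: A=4, T=9, G=3, C=2 (length 18).
length: length 18 ✓
homopolymer run: longest run = 4, exceeds 3 ✗
Tm: Tm = 64.9 + 41·(5 − 16.4)/18 = 38.9°C ✓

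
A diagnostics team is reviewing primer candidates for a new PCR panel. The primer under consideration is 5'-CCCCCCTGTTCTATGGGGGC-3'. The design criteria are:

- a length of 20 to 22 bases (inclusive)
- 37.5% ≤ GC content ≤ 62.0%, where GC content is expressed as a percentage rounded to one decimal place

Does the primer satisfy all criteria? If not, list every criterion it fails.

Base counts: A=1, T=5, G=6, C=8 (length 20).
length: length 20 ✓
GC content: GC 14/20 = 70.0%, outside 37.5–62.0% ✗

Fails: GC content.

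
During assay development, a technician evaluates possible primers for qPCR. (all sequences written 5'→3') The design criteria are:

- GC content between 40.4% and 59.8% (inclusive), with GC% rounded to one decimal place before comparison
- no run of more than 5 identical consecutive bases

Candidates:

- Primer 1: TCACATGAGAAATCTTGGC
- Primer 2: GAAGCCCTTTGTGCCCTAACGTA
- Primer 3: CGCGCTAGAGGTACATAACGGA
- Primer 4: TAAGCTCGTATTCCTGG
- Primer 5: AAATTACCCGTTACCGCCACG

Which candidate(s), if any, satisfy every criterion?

Primer 1 (19 nt, A=6 T=5 G=4 C=4): GC 8/19 = 42.1% ✓; longest run = 3 ✓ — passes.
Primer 2 (23 nt, A=5 T=6 G=5 C=7): GC 12/23 = 52.2% ✓; longest run = 3 ✓ — passes.
Primer 3 (22 nt, A=7 T=3 G=7 C=5): GC 12/22 = 54.5% ✓; longest run = 2 ✓ — passes.
Primer 4 (17 nt, A=3 T=6 G=4 C=4): GC 8/17 = 47.1% ✓; longest run = 2 ✓ — passes.
Primer 5 (21 nt, A=6 T=4 G=3 C=8): GC 11/21 = 52.4% ✓; longest run = 3 ✓ — passes.

Primer 1, Primer 2, Primer 3, Primer 4 and Primer 5.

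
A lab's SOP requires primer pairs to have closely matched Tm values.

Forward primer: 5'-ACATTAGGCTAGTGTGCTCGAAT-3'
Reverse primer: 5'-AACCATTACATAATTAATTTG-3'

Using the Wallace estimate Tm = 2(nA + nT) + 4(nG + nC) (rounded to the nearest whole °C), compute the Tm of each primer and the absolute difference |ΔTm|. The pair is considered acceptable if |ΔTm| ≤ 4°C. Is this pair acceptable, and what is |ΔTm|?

|ΔTm| = 16°C; the pair is not acceptable.

Forward: A=6 T=7 G=6 C=4 → Tm = 2·13 + 4·10 = 66°C.
Reverse: A=9 T=8 G=1 C=3 → Tm = 2·17 + 4·4 = 50°C.
|ΔTm| = |66 − 50| = 16°C, > 4°C.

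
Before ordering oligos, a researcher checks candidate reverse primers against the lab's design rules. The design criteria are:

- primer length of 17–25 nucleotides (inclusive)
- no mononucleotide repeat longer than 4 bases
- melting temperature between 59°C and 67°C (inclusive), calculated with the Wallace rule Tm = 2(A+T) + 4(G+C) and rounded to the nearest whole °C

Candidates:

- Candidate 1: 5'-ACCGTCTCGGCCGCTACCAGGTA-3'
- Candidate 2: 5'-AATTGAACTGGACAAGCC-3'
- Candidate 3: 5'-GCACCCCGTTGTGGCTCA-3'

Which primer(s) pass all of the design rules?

Candidate 1 (23 nt, A=4 T=4 G=6 C=9): length 23 ✓; longest run = 2 ✓; Tm = 2·8 + 4·15 = 76°C, outside 59–67°C ✗ — fails.
Candidate 2 (18 nt, A=7 T=3 G=4 C=4): length 18 ✓; longest run = 2 ✓; Tm = 2·10 + 4·8 = 52°C, outside 59–67°C ✗ — fails.
Candidate 3 (18 nt, A=2 T=4 G=5 C=7): length 18 ✓; longest run = 4 ✓; Tm = 2·6 + 4·12 = 60°C ✓ — passes.

Candidate 3 only.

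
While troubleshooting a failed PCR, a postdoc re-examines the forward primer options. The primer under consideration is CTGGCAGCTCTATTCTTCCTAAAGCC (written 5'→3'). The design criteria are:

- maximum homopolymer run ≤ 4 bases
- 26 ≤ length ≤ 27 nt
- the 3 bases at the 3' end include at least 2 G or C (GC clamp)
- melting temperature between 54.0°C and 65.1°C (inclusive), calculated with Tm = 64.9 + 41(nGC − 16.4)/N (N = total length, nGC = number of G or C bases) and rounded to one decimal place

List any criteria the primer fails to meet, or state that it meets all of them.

Base counts: A=5, T=8, G=4, C=9 (length 26).
homopolymer run: longest run = 3 ✓
length: length 26 ✓
GC clamp: 3' end GCC has 3 G/C ✓
Tm: Tm = 64.9 + 41·(13 − 16.4)/26 = 59.5°C ✓

Meets all criteria.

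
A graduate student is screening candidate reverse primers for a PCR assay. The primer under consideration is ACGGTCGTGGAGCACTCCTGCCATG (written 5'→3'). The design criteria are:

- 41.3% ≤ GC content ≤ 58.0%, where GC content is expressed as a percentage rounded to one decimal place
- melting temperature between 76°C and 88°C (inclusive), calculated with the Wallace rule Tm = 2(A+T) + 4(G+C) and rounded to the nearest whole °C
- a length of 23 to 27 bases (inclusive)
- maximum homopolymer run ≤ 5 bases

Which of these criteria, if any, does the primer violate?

Base counts: A=4, T=5, G=8, C=8 (length 25).
GC content: GC 16/25 = 64.0%, outside 41.3–58.0% ✗
Tm: Tm = 2·9 + 4·16 = 82°C ✓
length: length 25 ✓
homopolymer run: longest run = 2 ✓

Fails: GC content.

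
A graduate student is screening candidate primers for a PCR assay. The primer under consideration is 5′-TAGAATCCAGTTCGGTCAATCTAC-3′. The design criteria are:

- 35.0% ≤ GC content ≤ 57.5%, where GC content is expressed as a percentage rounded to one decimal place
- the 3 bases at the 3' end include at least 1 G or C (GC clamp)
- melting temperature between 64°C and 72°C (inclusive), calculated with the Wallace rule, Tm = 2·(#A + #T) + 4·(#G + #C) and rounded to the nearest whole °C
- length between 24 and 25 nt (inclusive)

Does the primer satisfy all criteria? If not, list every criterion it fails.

Meets all criteria.

Base counts: A=7, T=7, G=4, C=6 (length 24).
GC content: GC 10/24 = 41.7% ✓
GC clamp: 3' end TAC has 1 G/C ✓
Tm: Tm = 2·14 + 4·10 = 68°C ✓
length: length 24 ✓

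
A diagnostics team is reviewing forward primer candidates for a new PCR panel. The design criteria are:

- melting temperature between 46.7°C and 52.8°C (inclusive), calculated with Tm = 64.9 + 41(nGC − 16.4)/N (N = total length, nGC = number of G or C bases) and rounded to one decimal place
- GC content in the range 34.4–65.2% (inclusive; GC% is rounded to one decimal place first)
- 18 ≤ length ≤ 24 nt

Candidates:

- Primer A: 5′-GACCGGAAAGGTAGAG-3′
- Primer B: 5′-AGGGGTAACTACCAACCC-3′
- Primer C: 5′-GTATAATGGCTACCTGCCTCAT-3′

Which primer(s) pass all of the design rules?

Primer A (16 nt, A=6 T=1 G=7 C=2): Tm = 64.9 + 41·(9 − 16.4)/16 = 45.9°C, outside 46.7–52.8°C ✗; GC 9/16 = 56.3% ✓; length 16, outside 18–24 ✗ — fails.
Primer B (18 nt, A=6 T=2 G=4 C=6): Tm = 64.9 + 41·(10 − 16.4)/18 = 50.3°C ✓; GC 10/18 = 55.6% ✓; length 18 ✓ — passes.
Primer C (22 nt, A=5 T=7 G=4 C=6): Tm = 64.9 + 41·(10 − 16.4)/22 = 53.0°C, outside 46.7–52.8°C ✗; GC 10/22 = 45.5% ✓; length 22 ✓ — fails.

Primer B only.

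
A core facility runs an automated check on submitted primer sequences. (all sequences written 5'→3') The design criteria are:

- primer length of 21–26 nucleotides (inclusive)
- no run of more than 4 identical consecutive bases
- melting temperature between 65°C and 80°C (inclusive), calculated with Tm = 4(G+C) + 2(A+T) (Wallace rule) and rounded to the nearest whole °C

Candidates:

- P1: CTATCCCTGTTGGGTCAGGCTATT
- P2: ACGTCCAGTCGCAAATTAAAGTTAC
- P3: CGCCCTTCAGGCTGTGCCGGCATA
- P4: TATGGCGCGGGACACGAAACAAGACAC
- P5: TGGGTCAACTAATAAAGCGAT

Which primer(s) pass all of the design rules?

P1, P2 and P3.

P1 (24 nt, A=3 T=9 G=6 C=6): length 24 ✓; longest run = 3 ✓; Tm = 2·12 + 4·12 = 72°C ✓ — passes.
P2 (25 nt, A=9 T=6 G=4 C=6): length 25 ✓; longest run = 3 ✓; Tm = 2·15 + 4·10 = 70°C ✓ — passes.
P3 (24 nt, A=3 T=5 G=7 C=9): length 24 ✓; longest run = 3 ✓; Tm = 2·8 + 4·16 = 80°C ✓ — passes.
P4 (27 nt, A=10 T=2 G=8 C=7): length 27, outside 21–26 ✗; longest run = 3 ✓; Tm = 2·12 + 4·15 = 84°C, outside 65–80°C ✗ — fails.
P5 (21 nt, A=8 T=5 G=5 C=3): length 21 ✓; longest run = 3 ✓; Tm = 2·13 + 4·8 = 58°C, outside 65–80°C ✗ — fails.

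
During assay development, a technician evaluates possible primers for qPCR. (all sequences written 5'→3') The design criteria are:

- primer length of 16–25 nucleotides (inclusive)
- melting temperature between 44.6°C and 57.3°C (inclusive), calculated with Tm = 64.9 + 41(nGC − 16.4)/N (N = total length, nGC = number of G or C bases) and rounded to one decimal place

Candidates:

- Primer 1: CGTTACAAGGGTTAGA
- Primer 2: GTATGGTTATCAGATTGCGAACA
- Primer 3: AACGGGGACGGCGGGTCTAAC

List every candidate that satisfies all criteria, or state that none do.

Primer 2 only.

Primer 1 (16 nt, A=5 T=4 G=5 C=2): length 16 ✓; Tm = 64.9 + 41·(7 − 16.4)/16 = 40.8°C, outside 44.6–57.3°C ✗ — fails.
Primer 2 (23 nt, A=7 T=7 G=6 C=3): length 23 ✓; Tm = 64.9 + 41·(9 − 16.4)/23 = 51.7°C ✓ — passes.
Primer 3 (21 nt, A=5 T=2 G=9 C=5): length 21 ✓; Tm = 64.9 + 41·(14 − 16.4)/21 = 60.2°C, outside 44.6–57.3°C ✗ — fails.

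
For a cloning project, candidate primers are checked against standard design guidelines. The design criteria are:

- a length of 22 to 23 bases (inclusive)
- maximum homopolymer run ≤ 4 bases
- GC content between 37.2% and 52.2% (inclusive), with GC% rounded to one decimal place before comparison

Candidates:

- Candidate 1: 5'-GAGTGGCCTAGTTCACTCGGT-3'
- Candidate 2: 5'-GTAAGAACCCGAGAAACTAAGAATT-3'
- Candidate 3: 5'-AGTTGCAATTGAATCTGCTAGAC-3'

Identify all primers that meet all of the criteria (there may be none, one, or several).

Candidate 3 only.

Candidate 1 (21 nt, A=3 T=6 G=7 C=5): length 21, outside 22–23 ✗; longest run = 2 ✓; GC 12/21 = 57.1%, outside 37.2–52.2% ✗ — fails.
Candidate 2 (25 nt, A=12 T=4 G=5 C=4): length 25, outside 22–23 ✗; longest run = 3 ✓; GC 9/25 = 36.0%, outside 37.2–52.2% ✗ — fails.
Candidate 3 (23 nt, A=7 T=7 G=5 C=4): length 23 ✓; longest run = 2 ✓; GC 9/23 = 39.1% ✓ — passes.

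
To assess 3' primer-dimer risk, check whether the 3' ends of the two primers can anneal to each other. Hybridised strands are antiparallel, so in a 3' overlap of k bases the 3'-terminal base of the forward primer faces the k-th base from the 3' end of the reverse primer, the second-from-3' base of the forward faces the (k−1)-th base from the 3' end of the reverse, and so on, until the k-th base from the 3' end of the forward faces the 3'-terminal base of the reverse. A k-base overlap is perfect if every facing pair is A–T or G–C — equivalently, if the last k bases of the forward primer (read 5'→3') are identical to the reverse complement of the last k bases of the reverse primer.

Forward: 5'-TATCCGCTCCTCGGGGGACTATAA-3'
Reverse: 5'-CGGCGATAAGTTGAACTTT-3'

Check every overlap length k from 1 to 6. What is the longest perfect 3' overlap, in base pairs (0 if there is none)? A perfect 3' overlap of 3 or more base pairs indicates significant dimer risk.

Last 6 bases (5'→3') — forward …CTATAA, reverse …AACTTT.
Reverse complement of the reverse primer's last 6 bases: AAAGTT; its first k bases are the reverse complement of the reverse primer's last k bases, so a perfect k-base overlap needs the forward primer's last k bases to equal them.
Comparing (forward last k vs required): k=1: A vs A ✓; k=2: AA vs AA ✓; k=3: TAA vs AAA ✗; k=4: ATAA vs AAAG ✗; k=5: TATAA vs AAAGT ✗; k=6: CTATAA vs AAAGTT ✗.
Perfect overlaps at k = 1, 2; the largest is 2.

Longest perfect overlap: 2 complementary base pairs; below the dimer-risk threshold (threshold 3).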